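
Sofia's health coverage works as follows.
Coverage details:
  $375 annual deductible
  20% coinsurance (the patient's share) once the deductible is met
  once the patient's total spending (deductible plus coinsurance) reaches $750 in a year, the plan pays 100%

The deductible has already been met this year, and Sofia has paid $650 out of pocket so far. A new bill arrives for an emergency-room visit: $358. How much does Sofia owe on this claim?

The deductible is already satisfied, so the full bill goes to coinsurance.
Coinsurance: $358 × 20% = $71.60.
Cumulative spending $650 + $71.60 = $721.60 stays under the $750 maximum.

$71.60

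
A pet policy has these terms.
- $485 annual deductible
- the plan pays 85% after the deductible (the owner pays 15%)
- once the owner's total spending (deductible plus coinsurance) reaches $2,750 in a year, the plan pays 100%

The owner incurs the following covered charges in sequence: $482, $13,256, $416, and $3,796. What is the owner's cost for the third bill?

#1 ($482): entire amount goes to the deductible. Owner pays $482; OOP now $482.
#2 ($13,256): $3 to deductible, leaving $13,253; coinsurance $13,253 × 15% = $1,987.95. Owner owes $1,990.95 (running OOP $2,472.95).
#3 ($416): 15% coinsurance on $416 = $62.40. Owner pays $62.40; OOP now $2,535.35.

$62.40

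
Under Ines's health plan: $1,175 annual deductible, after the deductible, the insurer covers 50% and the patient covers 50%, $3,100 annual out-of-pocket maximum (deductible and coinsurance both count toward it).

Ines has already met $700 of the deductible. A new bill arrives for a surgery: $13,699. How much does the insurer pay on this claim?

$11,299

Deductible still to meet: $1,175 − $700 = $475.
That leaves $13,699 − $475 = $13,224 for coinsurance.
Coinsurance: $13,224 × 50% = $6,612.
That puts the patient's cost at $475 + $6,612 = $7,087 before any cap.
That would bring total out-of-pocket to $7,787, past the $3,100 cap. The patient is capped at $3,100 − $700 = $2,400 on this claim.
Insurer pays the balance: $13,699 − $2,400 = $11,299.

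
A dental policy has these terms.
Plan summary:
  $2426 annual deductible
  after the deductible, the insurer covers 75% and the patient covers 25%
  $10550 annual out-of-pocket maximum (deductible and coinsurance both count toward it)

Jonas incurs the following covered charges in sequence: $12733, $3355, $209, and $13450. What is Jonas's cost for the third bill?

Bill 1, $12733: $2426 finishes the deductible; $10307 goes to coinsurance; 25% of $10307 = $2576.75. Cost to patient: $5002.75. OOP to date $5002.75.
Bill 2, $3355: deductible already satisfied, so patient's share is 25% × $3355 = $838.75. Cost to patient: $838.75. OOP to date $5841.50.
Bill 3, $209: deductible already satisfied, so patient's share is 25% × $209 = $52.25. Patient owes $52.25 (running OOP $5893.75).

$52.25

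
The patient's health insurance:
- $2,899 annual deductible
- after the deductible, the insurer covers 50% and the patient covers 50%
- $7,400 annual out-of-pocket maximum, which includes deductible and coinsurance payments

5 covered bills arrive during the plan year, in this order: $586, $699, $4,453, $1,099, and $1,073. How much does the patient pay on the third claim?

#1 ($586): entire amount goes to the deductible. Cost to patient: $586. OOP to date $586.
#2 ($699): entire amount goes to the deductible. Patient owes $699 (running OOP $1,285).
#3 ($4,453): $1,614 finishes the deductible; $2,839 goes to coinsurance; patient's 50% is $1,419.50. Patient owes $3,033.50 (running OOP $4,318.50).

$3,033.50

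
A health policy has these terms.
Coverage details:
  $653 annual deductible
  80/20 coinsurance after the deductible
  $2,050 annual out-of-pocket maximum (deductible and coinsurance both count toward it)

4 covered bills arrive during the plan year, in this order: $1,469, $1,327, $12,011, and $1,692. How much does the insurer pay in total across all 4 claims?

Claim 1 ($1,469): $653 to deductible, leaving $816; coinsurance $816 × 20% = $163.20. Patient owes $816.20 (running OOP $816.20). Plan pays $1,469 − $816.20 = $652.80.
Claim 2 ($1,327): 20% coinsurance on $1,327 = $265.40. Cost to patient: $265.40. OOP to date $1,081.60. Plan pays $1,327 − $265.40 = $1,061.60.
Claim 3 ($12,011): deductible met; 20% of $12,011 = $2,402.20. That would push OOP to $3,483.80, over the $2,050 cap, so patient pays $2,050 − $1,081.60 = $968.40. Insurer: $12,011 − $968.40 = $11,042.60.
Claim 4 ($1,692): 20% coinsurance on $1,692 = $338.40. That would push OOP to $2,388.40, over the $2,050 cap, so patient pays $2,050 − $2,050 = $0. Plan pays $1,692 − $0 = $1,692.
Insurer total: $652.80 + $1,061.60 + $11,042.60 + $1,692 = $14,449.

$14,449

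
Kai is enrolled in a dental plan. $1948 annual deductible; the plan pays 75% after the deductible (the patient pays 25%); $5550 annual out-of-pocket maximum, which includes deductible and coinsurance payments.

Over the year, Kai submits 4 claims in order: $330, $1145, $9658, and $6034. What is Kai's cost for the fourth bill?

Bill 1, $330: all of it applies to the deductible. Cost to patient: $330. OOP to date $330.
Bill 2, $1145: all of it applies to the deductible. Patient pays $1145; OOP now $1475.
Bill 3, $9658: $473 to deductible, leaving $9185; coinsurance $9185 × 25% = $2296.25. Patient owes $2769.25 (running OOP $4244.25).
Bill 4, $6034: deductible met; 25% of $6034 = $1508.50. OOP would hit $5752.75 > $5550, so the cap limits the patient to $5550 − $4244.25 = $1305.75.

$1305.75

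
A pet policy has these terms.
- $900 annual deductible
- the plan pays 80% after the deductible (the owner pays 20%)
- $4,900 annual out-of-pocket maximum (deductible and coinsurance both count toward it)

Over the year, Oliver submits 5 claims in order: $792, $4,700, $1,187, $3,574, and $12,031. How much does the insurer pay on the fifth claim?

$9,901.60

Claim 1 ($792): entire amount goes to the deductible. Owner owes $792 (running OOP $792). Insurer: $792 − $792 = $0.
Claim 2 ($4,700): $108 to deductible, leaving $4,592; 20% of $4,592 = $918.40. Cost to owner: $1,026.40. OOP to date $1,818.40. Plan pays $4,700 − $1,026.40 = $3,673.60.
Claim 3 ($1,187): deductible already satisfied, so owner's share is 20% × $1,187 = $237.40. Owner pays $237.40; OOP now $2,055.80. Plan pays $1,187 − $237.40 = $949.60.
Claim 4 ($3,574): 20% coinsurance on $3,574 = $714.80. Cost to owner: $714.80. OOP to date $2,770.60. Insurer: $3,574 − $714.80 = $2,859.20.
Claim 5 ($12,031): deductible already satisfied, so owner's share is 20% × $12,031 = $2,406.20. Adding that to $2,770.60 gives $5,176.80, past the $4,900 cap; owner pays only $4,900 − $2,770.60 = $2,129.40. Insurer: $12,031 − $2,129.40 = $9,901.60.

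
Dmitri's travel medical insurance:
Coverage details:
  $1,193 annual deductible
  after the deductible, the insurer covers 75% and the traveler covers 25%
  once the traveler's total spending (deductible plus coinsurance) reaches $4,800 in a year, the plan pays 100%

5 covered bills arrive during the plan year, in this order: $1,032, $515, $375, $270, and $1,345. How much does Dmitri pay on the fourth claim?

$67.50

Bill 1, $1,032: fully absorbed by the deductible. Traveler pays $1,032; OOP now $1,032.
Bill 2, $515: $161 finishes the deductible; $354 goes to coinsurance; traveler's 25% is $88.50. Traveler pays $249.50; OOP now $1,281.50.
Bill 3, $375: deductible met; 25% of $375 = $93.75. Traveler owes $93.75 (running OOP $1,375.25).
Bill 4, $270: deductible already satisfied, so traveler's share is 25% × $270 = $67.50. Traveler owes $67.50 (running OOP $1,442.75).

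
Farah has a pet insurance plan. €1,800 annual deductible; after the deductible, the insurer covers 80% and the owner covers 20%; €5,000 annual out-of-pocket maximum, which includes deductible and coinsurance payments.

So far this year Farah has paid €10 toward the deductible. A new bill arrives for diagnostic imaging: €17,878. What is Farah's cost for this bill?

€10 of the €1,800 deductible is already met, leaving €1,790.
After the €1,790 deductible portion, €17,878 − €1,790 = €16,088 is subject to coinsurance.
Coinsurance: €16,088 × 20% = €3,217.60.
Owner responsibility before any cap: €1,790 + €3,217.60 = €5,007.60.
Adding €5,007.60 to the €10 already spent would give €5,017.60, which exceeds the €5,000 cap; the owner pays just €5,000 − €10 = €4,990.

€4,990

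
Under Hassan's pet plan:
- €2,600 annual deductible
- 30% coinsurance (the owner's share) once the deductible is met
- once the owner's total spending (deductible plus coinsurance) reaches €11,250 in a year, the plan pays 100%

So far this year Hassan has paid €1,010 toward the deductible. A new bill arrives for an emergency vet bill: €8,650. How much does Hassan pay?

Deductible still to meet: €2,600 − €1,010 = €1,590.
The remaining €7,060 (= €8,650 − €1,590) moves to coinsurance.
Owner's 30% share of €7,060 is €2,118.
So the owner owes €1,590 + €2,118 = €3,708 before any cap.
Total out-of-pocket so far would be €1,010 + €3,708 = €4,718, below the €11,250 cap — no reduction.

€3,708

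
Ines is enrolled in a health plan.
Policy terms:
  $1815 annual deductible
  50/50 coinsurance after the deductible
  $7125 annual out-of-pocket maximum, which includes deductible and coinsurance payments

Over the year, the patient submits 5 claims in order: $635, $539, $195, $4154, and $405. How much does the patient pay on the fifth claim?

Claim 1 ($635): all of it applies to the deductible. Patient owes $635 (running OOP $635).
Claim 2 ($539): entire amount goes to the deductible. Patient pays $539; OOP now $1174.
Claim 3 ($195): all of it applies to the deductible. Cost to patient: $195. OOP to date $1369.
Claim 4 ($4154): deductible takes $446, $3708 remains; 50% of $3708 = $1854. Patient pays $2300; OOP now $3669.
Claim 5 ($405): deductible already satisfied, so patient's share is 50% × $405 = $202.50. Patient pays $202.50; OOP now $3871.50.

$202.50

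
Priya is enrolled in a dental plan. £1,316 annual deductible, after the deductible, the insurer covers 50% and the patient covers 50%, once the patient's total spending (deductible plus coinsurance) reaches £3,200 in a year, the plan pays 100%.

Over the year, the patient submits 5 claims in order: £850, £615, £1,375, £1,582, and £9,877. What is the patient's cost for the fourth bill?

£791

#1 (£850): entire amount goes to the deductible. Patient owes £850 (running OOP £850).
#2 (£615): £466 finishes the deductible; £149 goes to coinsurance; coinsurance £149 × 50% = £74.50. Patient pays £540.50; OOP now £1,390.50.
#3 (£1,375): deductible already satisfied, so patient's share is 50% × £1,375 = £687.50. Cost to patient: £687.50. OOP to date £2,078.
#4 (£1,582): 50% coinsurance on £1,582 = £791. Patient pays £791; OOP now £2,869.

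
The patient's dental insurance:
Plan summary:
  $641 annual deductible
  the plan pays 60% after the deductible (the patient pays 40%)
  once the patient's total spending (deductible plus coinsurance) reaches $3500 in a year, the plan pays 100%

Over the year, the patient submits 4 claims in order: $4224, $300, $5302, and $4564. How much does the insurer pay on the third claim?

Claim 1 — $4224: $641 finishes the deductible; $3583 goes to coinsurance; 40% of $3583 = $1433.20. Patient pays $2074.20; OOP now $2074.20. Insurer: $4224 − $2074.20 = $2149.80.
Claim 2 — $300: 40% coinsurance on $300 = $120. Patient owes $120 (running OOP $2194.20). Insurer: $300 − $120 = $180.
Claim 3 — $5302: 40% coinsurance on $5302 = $2120.80. Adding that to $2194.20 gives $4315, past the $3500 cap; patient pays only $3500 − $2194.20 = $1305.80. Insurer: $5302 − $1305.80 = $3996.20.

$3996.20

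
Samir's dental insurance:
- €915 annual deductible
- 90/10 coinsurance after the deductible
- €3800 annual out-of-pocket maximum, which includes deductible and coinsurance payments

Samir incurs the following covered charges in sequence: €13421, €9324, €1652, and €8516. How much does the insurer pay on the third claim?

Bill 1, €13421: €915 finishes the deductible; €12506 goes to coinsurance; patient's 10% is €1250.60. Cost to patient: €2165.60. OOP to date €2165.60. Insurer: €13421 − €2165.60 = €11255.40.
Bill 2, €9324: 10% coinsurance on €9324 = €932.40. Patient pays €932.40; OOP now €3098. Insurer: €9324 − €932.40 = €8391.60.
Bill 3, €1652: deductible already satisfied, so patient's share is 10% × €1652 = €165.20. Patient owes €165.20 (running OOP €3263.20). Plan pays €1652 − €165.20 = €1486.80.

€1486.80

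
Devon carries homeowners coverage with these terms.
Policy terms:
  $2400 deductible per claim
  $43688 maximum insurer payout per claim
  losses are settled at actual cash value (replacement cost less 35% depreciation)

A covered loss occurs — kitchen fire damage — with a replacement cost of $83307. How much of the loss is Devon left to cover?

$39619

At 35% depreciation, ACV = $83307 − $29157.45 = $54149.55.
Subtract the deductible: $54149.55 − $2400 = $51749.55.
$51749.55 exceeds the $43688 limit, so the insurer pays the limit: $43688.
Out of pocket: $83307 − $43688 = $39619.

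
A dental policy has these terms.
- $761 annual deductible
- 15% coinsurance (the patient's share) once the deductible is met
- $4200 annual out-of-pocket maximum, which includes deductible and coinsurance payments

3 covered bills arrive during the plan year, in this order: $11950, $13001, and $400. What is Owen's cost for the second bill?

$1760.65

#1 ($11950): $761 finishes the deductible; $11189 goes to coinsurance; coinsurance $11189 × 15% = $1678.35. Patient owes $2439.35 (running OOP $2439.35).
#2 ($13001): 15% coinsurance on $13001 = $1950.15. Adding that to $2439.35 gives $4389.50, past the $4200 cap; patient pays only $4200 − $2439.35 = $1760.65.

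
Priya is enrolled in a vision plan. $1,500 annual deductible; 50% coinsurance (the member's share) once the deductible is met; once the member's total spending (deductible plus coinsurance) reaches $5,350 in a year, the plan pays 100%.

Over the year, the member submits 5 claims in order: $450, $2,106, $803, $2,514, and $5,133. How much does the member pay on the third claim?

Claim 1 ($450): all of it applies to the deductible. Member pays $450; OOP now $450.
Claim 2 ($2,106): $1,050 finishes the deductible; $1,056 goes to coinsurance; 50% of $1,056 = $528. Member pays $1,578; OOP now $2,028.
Claim 3 ($803): 50% coinsurance on $803 = $401.50. Member pays $401.50; OOP now $2,429.50.

$401.50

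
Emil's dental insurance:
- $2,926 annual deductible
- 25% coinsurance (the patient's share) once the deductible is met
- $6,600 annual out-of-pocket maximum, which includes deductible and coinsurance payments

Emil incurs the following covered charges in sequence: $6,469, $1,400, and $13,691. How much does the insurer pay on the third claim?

$11,252.75

Bill 1, $6,469: deductible takes $2,926, $3,543 remains; coinsurance $3,543 × 25% = $885.75. Cost to patient: $3,811.75. OOP to date $3,811.75. Insurer: $6,469 − $3,811.75 = $2,657.25.
Bill 2, $1,400: deductible already satisfied, so patient's share is 25% × $1,400 = $350. Patient pays $350; OOP now $4,161.75. Insurer: $1,400 − $350 = $1,050.
Bill 3, $13,691: deductible met; 25% of $13,691 = $3,422.75. That would push OOP to $7,584.50, over the $6,600 cap, so patient pays $6,600 − $4,161.75 = $2,438.25. Insurer: $13,691 − $2,438.25 = $11,252.75.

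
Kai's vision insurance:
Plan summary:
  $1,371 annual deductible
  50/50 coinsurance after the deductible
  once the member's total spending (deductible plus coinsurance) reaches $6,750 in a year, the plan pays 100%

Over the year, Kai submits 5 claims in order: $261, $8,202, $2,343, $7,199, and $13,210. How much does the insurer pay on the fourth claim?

$6,537.50

Claim 1 ($261): fully absorbed by the deductible. Member owes $261 (running OOP $261). Insurer: $261 − $261 = $0.
Claim 2 ($8,202): deductible takes $1,110, $7,092 remains; member's 50% is $3,546. Member pays $4,656; OOP now $4,917. Insurer: $8,202 − $4,656 = $3,546.
Claim 3 ($2,343): deductible already satisfied, so member's share is 50% × $2,343 = $1,171.50. Cost to member: $1,171.50. OOP to date $6,088.50. Plan pays $2,343 − $1,171.50 = $1,171.50.
Claim 4 ($7,199): 50% coinsurance on $7,199 = $3,599.50. OOP would hit $9,688 > $6,750, so the cap limits the member to $6,750 − $6,088.50 = $661.50. Plan pays $7,199 − $661.50 = $6,537.50.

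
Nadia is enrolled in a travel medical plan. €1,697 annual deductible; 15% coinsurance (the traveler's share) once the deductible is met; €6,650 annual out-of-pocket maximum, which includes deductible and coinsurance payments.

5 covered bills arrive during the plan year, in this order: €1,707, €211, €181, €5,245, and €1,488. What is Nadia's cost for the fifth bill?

Claim 1 — €1,707: deductible takes €1,697, €10 remains; traveler's 15% is €1.50. Traveler pays €1,698.50; OOP now €1,698.50.
Claim 2 — €211: 15% coinsurance on €211 = €31.65. Traveler pays €31.65; OOP now €1,730.15.
Claim 3 — €181: 15% coinsurance on €181 = €27.15. Cost to traveler: €27.15. OOP to date €1,757.30.
Claim 4 — €5,245: deductible met; 15% of €5,245 = €786.75. Traveler pays €786.75; OOP now €2,544.05.
Claim 5 — €1,488: deductible already satisfied, so traveler's share is 15% × €1,488 = €223.20. Cost to traveler: €223.20. OOP to date €2,767.25.

€223.20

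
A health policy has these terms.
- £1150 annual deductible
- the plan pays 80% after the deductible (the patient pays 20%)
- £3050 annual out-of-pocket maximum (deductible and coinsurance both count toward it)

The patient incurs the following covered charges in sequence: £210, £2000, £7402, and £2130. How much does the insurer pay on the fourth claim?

£1922.40

Bill 1, £210: fully absorbed by the deductible. Patient pays £210; OOP now £210. Insurer: £210 − £210 = £0.
Bill 2, £2000: deductible takes £940, £1060 remains; patient's 20% is £212. Cost to patient: £1152. OOP to date £1362. Plan pays £2000 − £1152 = £848.
Bill 3, £7402: deductible already satisfied, so patient's share is 20% × £7402 = £1480.40. Cost to patient: £1480.40. OOP to date £2842.40. Insurer: £7402 − £1480.40 = £5921.60.
Bill 4, £2130: deductible met; 20% of £2130 = £426. OOP would hit £3268.40 > £3050, so the cap limits the patient to £3050 − £2842.40 = £207.60. Plan pays £2130 − £207.60 = £1922.40.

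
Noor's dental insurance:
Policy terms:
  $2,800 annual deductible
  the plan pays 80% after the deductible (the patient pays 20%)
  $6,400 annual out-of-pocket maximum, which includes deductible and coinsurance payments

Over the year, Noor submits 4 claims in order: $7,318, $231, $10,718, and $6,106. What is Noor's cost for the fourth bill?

$506.60

Claim 1 ($7,318): deductible takes $2,800, $4,518 remains; patient's 20% is $903.60. Patient owes $3,703.60 (running OOP $3,703.60).
Claim 2 ($231): deductible already satisfied, so patient's share is 20% × $231 = $46.20. Patient pays $46.20; OOP now $3,749.80.
Claim 3 ($10,718): 20% coinsurance on $10,718 = $2,143.60. Patient pays $2,143.60; OOP now $5,893.40.
Claim 4 ($6,106): deductible already satisfied, so patient's share is 20% × $6,106 = $1,221.20. That would push OOP to $7,114.60, over the $6,400 cap, so patient pays $6,400 − $5,893.40 = $506.60.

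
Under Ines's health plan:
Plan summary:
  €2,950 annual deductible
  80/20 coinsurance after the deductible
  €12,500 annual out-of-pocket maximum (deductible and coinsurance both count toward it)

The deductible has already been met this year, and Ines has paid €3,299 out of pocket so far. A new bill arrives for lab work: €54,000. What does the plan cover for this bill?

€44,799

The deductible is already satisfied, so the full bill goes to coinsurance.
20% of €54,000 = €10,800 falls to the patient.
Adding €10,800 to the €3,299 already spent would give €14,099, which exceeds the €12,500 cap; the patient pays just €12,500 − €3,299 = €9,201.
Insurer pays the balance: €54,000 − €9,201 = €44,799.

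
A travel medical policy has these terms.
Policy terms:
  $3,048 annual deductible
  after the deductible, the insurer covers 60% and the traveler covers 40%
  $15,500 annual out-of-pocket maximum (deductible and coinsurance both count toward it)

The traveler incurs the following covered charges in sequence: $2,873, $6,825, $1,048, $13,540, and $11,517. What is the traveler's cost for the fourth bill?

Claim 1 ($2,873): all of it applies to the deductible. Traveler owes $2,873 (running OOP $2,873).
Claim 2 ($6,825): $175 finishes the deductible; $6,650 goes to coinsurance; 40% of $6,650 = $2,660. Traveler owes $2,835 (running OOP $5,708).
Claim 3 ($1,048): deductible already satisfied, so traveler's share is 40% × $1,048 = $419.20. Traveler owes $419.20 (running OOP $6,127.20).
Claim 4 ($13,540): deductible met; 40% of $13,540 = $5,416. Traveler pays $5,416; OOP now $11,543.20.

$5,416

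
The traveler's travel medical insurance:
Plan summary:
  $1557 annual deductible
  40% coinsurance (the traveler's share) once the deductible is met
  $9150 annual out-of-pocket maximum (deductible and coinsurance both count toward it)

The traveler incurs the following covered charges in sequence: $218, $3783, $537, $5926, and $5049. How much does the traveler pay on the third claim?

$214.80

Claim 1 ($218): fully absorbed by the deductible. Traveler owes $218 (running OOP $218).
Claim 2 ($3783): deductible takes $1339, $2444 remains; traveler's 40% is $977.60. Traveler owes $2316.60 (running OOP $2534.60).
Claim 3 ($537): deductible met; 40% of $537 = $214.80. Traveler pays $214.80; OOP now $2749.40.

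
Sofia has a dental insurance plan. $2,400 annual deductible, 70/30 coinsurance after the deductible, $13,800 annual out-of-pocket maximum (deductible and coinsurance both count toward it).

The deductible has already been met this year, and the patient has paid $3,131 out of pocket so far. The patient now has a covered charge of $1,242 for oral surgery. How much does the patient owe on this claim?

$372.60

The deductible is already satisfied, so the full bill goes to coinsurance.
Patient's 30% share of $1,242 is $372.60.
Year-to-date out-of-pocket becomes $3,131 + $372.60 = $3,503.60, still under the $13,800 maximum, so no cap applies.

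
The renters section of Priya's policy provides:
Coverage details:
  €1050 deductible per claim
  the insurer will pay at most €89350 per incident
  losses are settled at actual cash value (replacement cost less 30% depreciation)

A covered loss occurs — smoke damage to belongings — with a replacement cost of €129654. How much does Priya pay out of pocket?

Depreciate 30%: the covered value is €129654 × 0.7 = €90757.80.
Less the €1050 deductible: €90757.80 − €1050 = €89707.80.
Since €89707.80 > €89350, the payout is capped at €89350.
The tenant bears the rest of the original loss: €129654 − €89350 = €40304.

€40304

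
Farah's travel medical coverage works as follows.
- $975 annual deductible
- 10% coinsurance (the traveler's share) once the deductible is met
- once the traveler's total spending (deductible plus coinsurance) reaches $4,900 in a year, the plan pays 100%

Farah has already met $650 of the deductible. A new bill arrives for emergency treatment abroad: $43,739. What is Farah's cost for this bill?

$4,250

Remaining deductible: $975 − $650 = $325.
After the $325 deductible portion, $43,739 − $325 = $43,414 is subject to coinsurance.
Coinsurance: $43,414 × 10% = $4,341.40.
That puts the traveler's cost at $325 + $4,341.40 = $4,666.40 before any cap.
Adding $4,666.40 to the $650 already spent would give $5,316.40, which exceeds the $4,900 cap; the traveler pays just $4,900 − $650 = $4,250.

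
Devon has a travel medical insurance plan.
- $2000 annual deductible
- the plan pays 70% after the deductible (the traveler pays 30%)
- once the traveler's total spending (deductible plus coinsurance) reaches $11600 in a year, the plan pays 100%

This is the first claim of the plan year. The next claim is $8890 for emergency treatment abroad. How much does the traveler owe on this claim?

Nothing has been paid toward the $2000 deductible, so the first $2000 of this charge is applied there.
The remaining $6890 (= $8890 − $2000) moves to coinsurance.
30% of $6890 = $2067 falls to the traveler.
So the traveler owes $2000 + $2067 = $4067 before any cap.
Total out-of-pocket so far would be $0 + $4067 = $4067, below the $11600 cap — no reduction.

$4067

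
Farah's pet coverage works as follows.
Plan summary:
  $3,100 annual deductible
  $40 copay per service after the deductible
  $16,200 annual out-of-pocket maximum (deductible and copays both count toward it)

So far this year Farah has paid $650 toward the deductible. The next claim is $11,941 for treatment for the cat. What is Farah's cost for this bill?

Remaining deductible: $3,100 − $650 = $2,450.
The remaining $9,491 (= $11,941 − $2,450) moves to the copay.
Copay on this service: $40.
So the owner owes $2,450 + $40 = $2,490 before any cap.
Year-to-date out-of-pocket becomes $650 + $2,490 = $3,140, still under the $16,200 maximum, so no cap applies.

$2,490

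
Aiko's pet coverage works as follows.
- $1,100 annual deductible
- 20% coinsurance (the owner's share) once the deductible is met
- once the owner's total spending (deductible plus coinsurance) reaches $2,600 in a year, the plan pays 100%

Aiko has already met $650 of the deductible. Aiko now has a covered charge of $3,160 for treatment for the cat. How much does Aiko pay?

$650 of the $1,100 deductible is already met, leaving $450.
That leaves $3,160 − $450 = $2,710 for coinsurance.
20% of $2,710 = $542 falls to the owner.
That puts the owner's cost at $450 + $542 = $992 before any cap.
Total out-of-pocket so far would be $650 + $992 = $1,642, below the $2,600 cap — no reduction.

$992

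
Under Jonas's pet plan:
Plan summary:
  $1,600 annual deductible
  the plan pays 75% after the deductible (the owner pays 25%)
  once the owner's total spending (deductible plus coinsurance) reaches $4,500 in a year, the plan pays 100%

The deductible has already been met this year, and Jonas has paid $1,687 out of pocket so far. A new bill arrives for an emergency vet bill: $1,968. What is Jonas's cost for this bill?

$492

With the deductible met, the entire $1,968 is subject to coinsurance.
25% of $1,968 = $492 falls to the owner.
Cumulative spending $1,687 + $492 = $2,179 stays under the $4,500 maximum.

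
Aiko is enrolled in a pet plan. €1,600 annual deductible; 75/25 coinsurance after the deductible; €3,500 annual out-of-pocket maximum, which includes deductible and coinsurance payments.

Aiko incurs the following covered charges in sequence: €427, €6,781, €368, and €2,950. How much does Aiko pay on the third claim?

€92

Claim 1 (€427): all of it applies to the deductible. Owner pays €427; OOP now €427.
Claim 2 (€6,781): €1,173 to deductible, leaving €5,608; 25% of €5,608 = €1,402. Cost to owner: €2,575. OOP to date €3,002.
Claim 3 (€368): deductible already satisfied, so owner's share is 25% × €368 = €92. Owner owes €92 (running OOP €3,094).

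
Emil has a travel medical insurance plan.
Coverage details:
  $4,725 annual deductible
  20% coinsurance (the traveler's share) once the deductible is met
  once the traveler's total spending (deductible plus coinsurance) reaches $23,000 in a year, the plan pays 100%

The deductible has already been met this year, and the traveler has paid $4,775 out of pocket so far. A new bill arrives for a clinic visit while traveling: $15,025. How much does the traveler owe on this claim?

The deductible is already satisfied, so the full bill goes to coinsurance.
20% of $15,025 = $3,005 falls to the traveler.
Year-to-date out-of-pocket becomes $4,775 + $3,005 = $7,780, still under the $23,000 maximum, so no cap applies.

$3,005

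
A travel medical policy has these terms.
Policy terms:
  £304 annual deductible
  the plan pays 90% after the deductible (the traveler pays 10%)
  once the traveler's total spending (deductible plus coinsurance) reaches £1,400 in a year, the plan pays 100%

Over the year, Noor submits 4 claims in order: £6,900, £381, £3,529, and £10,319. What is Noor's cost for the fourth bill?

£45.40

Bill 1, £6,900: £304 to deductible, leaving £6,596; coinsurance £6,596 × 10% = £659.60. Traveler pays £963.60; OOP now £963.60.
Bill 2, £381: deductible met; 10% of £381 = £38.10. Traveler pays £38.10; OOP now £1,001.70.
Bill 3, £3,529: deductible already satisfied, so traveler's share is 10% × £3,529 = £352.90. Traveler owes £352.90 (running OOP £1,354.60).
Bill 4, £10,319: deductible already satisfied, so traveler's share is 10% × £10,319 = £1,031.90. OOP would hit £2,386.50 > £1,400, so the cap limits the traveler to £1,400 − £1,354.60 = £45.40.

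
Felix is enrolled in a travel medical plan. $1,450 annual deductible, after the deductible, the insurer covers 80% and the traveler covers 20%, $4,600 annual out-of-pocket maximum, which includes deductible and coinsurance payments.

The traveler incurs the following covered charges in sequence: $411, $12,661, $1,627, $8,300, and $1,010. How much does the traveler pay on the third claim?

$325.40

Bill 1, $411: entire amount goes to the deductible. Cost to traveler: $411. OOP to date $411.
Bill 2, $12,661: $1,039 finishes the deductible; $11,622 goes to coinsurance; 20% of $11,622 = $2,324.40. Traveler owes $3,363.40 (running OOP $3,774.40).
Bill 3, $1,627: deductible already satisfied, so traveler's share is 20% × $1,627 = $325.40. Traveler pays $325.40; OOP now $4,099.80.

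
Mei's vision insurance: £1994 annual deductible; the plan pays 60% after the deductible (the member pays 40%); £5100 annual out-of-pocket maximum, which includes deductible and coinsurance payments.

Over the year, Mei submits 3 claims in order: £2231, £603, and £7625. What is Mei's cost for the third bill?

#1 (£2231): £1994 finishes the deductible; £237 goes to coinsurance; coinsurance £237 × 40% = £94.80. Cost to member: £2088.80. OOP to date £2088.80.
#2 (£603): deductible already satisfied, so member's share is 40% × £603 = £241.20. Member pays £241.20; OOP now £2330.
#3 (£7625): deductible already satisfied, so member's share is 40% × £7625 = £3050. OOP would hit £5380 > £5100, so the cap limits the member to £5100 − £2330 = £2770.

£2770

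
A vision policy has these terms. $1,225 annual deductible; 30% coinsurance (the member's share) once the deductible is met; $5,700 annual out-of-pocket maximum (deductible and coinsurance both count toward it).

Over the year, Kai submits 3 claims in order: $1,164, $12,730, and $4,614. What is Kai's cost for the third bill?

$674.30

#1 ($1,164): entire amount goes to the deductible. Member owes $1,164 (running OOP $1,164).
#2 ($12,730): deductible takes $61, $12,669 remains; coinsurance $12,669 × 30% = $3,800.70. Member owes $3,861.70 (running OOP $5,025.70).
#3 ($4,614): 30% coinsurance on $4,614 = $1,384.20. That would push OOP to $6,409.90, over the $5,700 cap, so member pays $5,700 − $5,025.70 = $674.30.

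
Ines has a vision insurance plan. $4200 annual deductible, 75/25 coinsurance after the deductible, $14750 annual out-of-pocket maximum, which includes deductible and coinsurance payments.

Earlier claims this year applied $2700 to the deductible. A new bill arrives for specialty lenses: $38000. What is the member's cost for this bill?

$10625

Deductible still to meet: $4200 − $2700 = $1500.
That leaves $38000 − $1500 = $36500 for coinsurance.
Member's 25% share of $36500 is $9125.
That puts the member's cost at $1500 + $9125 = $10625 before any cap.
Year-to-date out-of-pocket becomes $2700 + $10625 = $13325, still under the $14750 maximum, so no cap applies.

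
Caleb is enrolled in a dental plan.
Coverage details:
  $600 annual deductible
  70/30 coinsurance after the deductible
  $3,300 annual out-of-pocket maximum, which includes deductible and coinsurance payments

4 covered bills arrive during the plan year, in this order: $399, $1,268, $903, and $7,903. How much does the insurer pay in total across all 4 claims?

$7,173

Bill 1, $399: all of it applies to the deductible. Patient owes $399 (running OOP $399). Insurer: $399 − $399 = $0.
Bill 2, $1,268: $201 finishes the deductible; $1,067 goes to coinsurance; 30% of $1,067 = $320.10. Patient pays $521.10; OOP now $920.10. Insurer: $1,268 − $521.10 = $746.90.
Bill 3, $903: 30% coinsurance on $903 = $270.90. Patient pays $270.90; OOP now $1,191. Insurer: $903 − $270.90 = $632.10.
Bill 4, $7,903: deductible already satisfied, so patient's share is 30% × $7,903 = $2,370.90. That would push OOP to $3,561.90, over the $3,300 cap, so patient pays $3,300 − $1,191 = $2,109. Insurer: $7,903 − $2,109 = $5,794.
Insurer total = bills − patient's total = $10,473 − $3,300 = $7,173.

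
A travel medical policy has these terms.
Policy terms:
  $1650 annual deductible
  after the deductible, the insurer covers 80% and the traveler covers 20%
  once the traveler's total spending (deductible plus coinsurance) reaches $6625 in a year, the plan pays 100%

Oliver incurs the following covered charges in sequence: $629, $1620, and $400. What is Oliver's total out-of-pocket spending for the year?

$1849.80

Claim 1 — $629: all of it applies to the deductible. Cost to traveler: $629. OOP to date $629.
Claim 2 — $1620: $1021 to deductible, leaving $599; 20% of $599 = $119.80. Traveler pays $1140.80; OOP now $1769.80.
Claim 3 — $400: deductible met; 20% of $400 = $80. Traveler pays $80; OOP now $1849.80.
Summing the traveler's payments: $629 + $1140.80 + $80 = $1849.80.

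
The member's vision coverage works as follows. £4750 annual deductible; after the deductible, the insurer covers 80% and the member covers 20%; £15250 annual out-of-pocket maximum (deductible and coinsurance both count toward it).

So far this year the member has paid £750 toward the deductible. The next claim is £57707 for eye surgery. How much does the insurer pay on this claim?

£43207

£750 of the £4750 deductible is already met, leaving £4000.
After the £4000 deductible portion, £57707 − £4000 = £53707 is subject to coinsurance.
Member's 20% share of £53707 is £10741.40.
So the member owes £4000 + £10741.40 = £14741.40 before any cap.
That would bring total out-of-pocket to £15491.40, past the £15250 cap. The member is capped at £15250 − £750 = £14500 on this claim.
The insurer covers the remainder: £57707 − £14500 = £43207.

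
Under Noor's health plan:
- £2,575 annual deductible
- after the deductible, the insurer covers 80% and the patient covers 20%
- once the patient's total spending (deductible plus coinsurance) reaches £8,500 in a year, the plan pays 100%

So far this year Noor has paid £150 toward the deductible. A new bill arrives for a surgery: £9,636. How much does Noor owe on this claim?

£3,867.20

£150 of the £2,575 deductible is already met, leaving £2,425.
That leaves £9,636 − £2,425 = £7,211 for coinsurance.
Coinsurance: £7,211 × 20% = £1,442.20.
So the patient owes £2,425 + £1,442.20 = £3,867.20 before any cap.
Cumulative spending £150 + £3,867.20 = £4,017.20 stays under the £8,500 maximum.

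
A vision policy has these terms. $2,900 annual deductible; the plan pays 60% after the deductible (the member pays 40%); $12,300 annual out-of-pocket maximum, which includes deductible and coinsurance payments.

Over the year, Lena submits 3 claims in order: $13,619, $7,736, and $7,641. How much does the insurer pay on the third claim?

Claim 1 ($13,619): $2,900 finishes the deductible; $10,719 goes to coinsurance; coinsurance $10,719 × 40% = $4,287.60. Member owes $7,187.60 (running OOP $7,187.60). Insurer: $13,619 − $7,187.60 = $6,431.40.
Claim 2 ($7,736): deductible met; 40% of $7,736 = $3,094.40. Member pays $3,094.40; OOP now $10,282. Insurer: $7,736 − $3,094.40 = $4,641.60.
Claim 3 ($7,641): deductible met; 40% of $7,641 = $3,056.40. That would push OOP to $13,338.40, over the $12,300 cap, so member pays $12,300 − $10,282 = $2,018. Insurer: $7,641 − $2,018 = $5,623.

$5,623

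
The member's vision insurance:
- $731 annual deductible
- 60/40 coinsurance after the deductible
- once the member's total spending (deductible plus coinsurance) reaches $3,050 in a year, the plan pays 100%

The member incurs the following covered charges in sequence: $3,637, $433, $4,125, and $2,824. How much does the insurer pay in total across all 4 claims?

Bill 1, $3,637: $731 finishes the deductible; $2,906 goes to coinsurance; 40% of $2,906 = $1,162.40. Member owes $1,893.40 (running OOP $1,893.40). Insurer: $3,637 − $1,893.40 = $1,743.60.
Bill 2, $433: deductible met; 40% of $433 = $173.20. Member pays $173.20; OOP now $2,066.60. Insurer: $433 − $173.20 = $259.80.
Bill 3, $4,125: deductible already satisfied, so member's share is 40% × $4,125 = $1,650. OOP would hit $3,716.60 > $3,050, so the cap limits the member to $3,050 − $2,066.60 = $983.40. Insurer: $4,125 − $983.40 = $3,141.60.
Bill 4, $2,824: 40% coinsurance on $2,824 = $1,129.60. That would push OOP to $4,179.60, over the $3,050 cap, so member pays $3,050 − $3,050 = $0. Insurer: $2,824 − $0 = $2,824.
Insurer total: $1,743.60 + $259.80 + $3,141.60 + $2,824 = $7,969.

$7,969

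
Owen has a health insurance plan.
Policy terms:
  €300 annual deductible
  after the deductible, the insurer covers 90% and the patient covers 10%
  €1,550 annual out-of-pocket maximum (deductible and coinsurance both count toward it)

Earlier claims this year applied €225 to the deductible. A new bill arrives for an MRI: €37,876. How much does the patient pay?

€1,325

Remaining deductible: €300 − €225 = €75.
The remaining €37,801 (= €37,876 − €75) moves to coinsurance.
Coinsurance: €37,801 × 10% = €3,780.10.
So the patient owes €75 + €3,780.10 = €3,855.10 before any cap.
That would bring total out-of-pocket to €4,080.10, past the €1,550 cap. The patient is capped at €1,550 − €225 = €1,325 on this claim.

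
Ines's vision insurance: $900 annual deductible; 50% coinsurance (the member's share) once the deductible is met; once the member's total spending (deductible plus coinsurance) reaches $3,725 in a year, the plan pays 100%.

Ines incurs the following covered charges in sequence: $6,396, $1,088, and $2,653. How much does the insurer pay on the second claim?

$1,011

Claim 1 — $6,396: $900 finishes the deductible; $5,496 goes to coinsurance; member's 50% is $2,748. Member owes $3,648 (running OOP $3,648). Insurer: $6,396 − $3,648 = $2,748.
Claim 2 — $1,088: deductible met; 50% of $1,088 = $544. OOP would hit $4,192 > $3,725, so the cap limits the member to $3,725 − $3,648 = $77. Insurer: $1,088 − $77 = $1,011.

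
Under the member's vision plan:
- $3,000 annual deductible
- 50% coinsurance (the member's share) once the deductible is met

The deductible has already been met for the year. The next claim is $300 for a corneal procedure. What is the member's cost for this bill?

$150

The deductible is already satisfied, so the full bill goes to coinsurance.
Coinsurance: $300 × 50% = $150.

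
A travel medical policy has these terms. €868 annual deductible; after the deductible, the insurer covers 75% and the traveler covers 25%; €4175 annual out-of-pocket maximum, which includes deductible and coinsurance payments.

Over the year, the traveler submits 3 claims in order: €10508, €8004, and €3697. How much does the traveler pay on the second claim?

#1 (€10508): deductible takes €868, €9640 remains; coinsurance €9640 × 25% = €2410. Traveler pays €3278; OOP now €3278.
#2 (€8004): 25% coinsurance on €8004 = €2001. That would push OOP to €5279, over the €4175 cap, so traveler pays €4175 − €3278 = €897.

€897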